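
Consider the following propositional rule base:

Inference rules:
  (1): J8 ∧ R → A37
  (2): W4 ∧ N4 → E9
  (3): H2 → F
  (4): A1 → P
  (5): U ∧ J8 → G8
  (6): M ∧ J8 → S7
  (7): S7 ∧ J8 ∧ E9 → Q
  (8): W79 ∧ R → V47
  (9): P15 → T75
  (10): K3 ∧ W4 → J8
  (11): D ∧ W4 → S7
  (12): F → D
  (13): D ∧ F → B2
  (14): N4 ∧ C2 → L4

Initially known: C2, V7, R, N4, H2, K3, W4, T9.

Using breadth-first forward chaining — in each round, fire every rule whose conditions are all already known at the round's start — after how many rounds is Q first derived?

4

Round 1 — (2), (3), (10), (14), derive E9, F, J8, L4.
Round 2 — (1), (12), derive A37, D.
Round 3 — (11), (13), derive S7, B2.
Round 4 — (7), derive Q.
Q first appears in round 4.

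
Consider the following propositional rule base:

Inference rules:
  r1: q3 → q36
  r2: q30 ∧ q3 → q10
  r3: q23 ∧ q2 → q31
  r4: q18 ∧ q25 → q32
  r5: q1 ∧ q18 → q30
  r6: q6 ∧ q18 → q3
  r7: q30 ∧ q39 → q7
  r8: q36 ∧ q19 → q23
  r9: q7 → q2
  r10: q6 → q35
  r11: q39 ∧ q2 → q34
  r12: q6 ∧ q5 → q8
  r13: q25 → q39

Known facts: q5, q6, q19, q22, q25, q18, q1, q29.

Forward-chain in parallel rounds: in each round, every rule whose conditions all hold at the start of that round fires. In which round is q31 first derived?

4

Round 1 fires r4, r5, r6, r10, r12, r13, giving q32, q30, q3, q35, q8, q39.
Round 2 fires r1, r2, r7, giving q36, q10, q7.
Round 3 fires r8, r9, giving q23, q2.
Round 4 fires r3, r11, giving q31, q34.
q31 first appears in round 4.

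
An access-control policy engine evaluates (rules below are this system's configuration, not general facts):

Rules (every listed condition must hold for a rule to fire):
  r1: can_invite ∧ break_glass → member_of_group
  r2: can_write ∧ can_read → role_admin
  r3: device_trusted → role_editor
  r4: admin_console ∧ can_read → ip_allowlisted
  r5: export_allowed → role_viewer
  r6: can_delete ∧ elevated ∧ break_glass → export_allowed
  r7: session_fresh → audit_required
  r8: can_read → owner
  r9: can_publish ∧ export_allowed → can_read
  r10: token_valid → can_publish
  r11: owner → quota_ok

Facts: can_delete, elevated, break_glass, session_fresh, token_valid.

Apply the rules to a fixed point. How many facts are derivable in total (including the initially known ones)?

[1] r6 [can_delete ∧ elevated ∧ break_glass → export_allowed]; r7 [session_fresh → audit_required]; r10 [token_valid → can_publish]. ⇒ new: export_allowed, audit_required, can_publish.
[2] r5 [export_allowed → role_viewer]; r9 [can_publish ∧ export_allowed → can_read]. ⇒ new: role_viewer, can_read.
[3] r8 [can_read → owner]. ⇒ new: owner.
[4] r11 [owner → quota_ok]. ⇒ new: quota_ok.
Closure: {audit_required, break_glass, can_delete, can_publish, can_read, elevated, export_allowed, owner, quota_ok, role_viewer, session_fresh, token_valid} — 12 facts.

12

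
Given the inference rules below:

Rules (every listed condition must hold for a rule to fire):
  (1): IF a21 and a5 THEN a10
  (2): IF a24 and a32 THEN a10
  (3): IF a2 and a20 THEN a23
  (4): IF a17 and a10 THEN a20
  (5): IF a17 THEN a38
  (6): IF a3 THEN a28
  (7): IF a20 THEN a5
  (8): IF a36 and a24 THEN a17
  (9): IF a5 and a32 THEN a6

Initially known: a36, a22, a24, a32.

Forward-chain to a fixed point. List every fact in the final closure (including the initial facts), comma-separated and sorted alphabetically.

a10, a17, a20, a22, a24, a32, a36, a38, a5, a6

Round 1: (2) [IF a24 and a32 THEN a10]; (8) [IF a36 and a24 THEN a17]. Adds a10, a17.
Round 2: (4) [IF a17 and a10 THEN a20]; (5) [IF a17 THEN a38]. Adds a20, a38.
Round 3: (7) [IF a20 THEN a5]. Adds a5.
Round 4: (9) [IF a5 and a32 THEN a6]. Adds a6.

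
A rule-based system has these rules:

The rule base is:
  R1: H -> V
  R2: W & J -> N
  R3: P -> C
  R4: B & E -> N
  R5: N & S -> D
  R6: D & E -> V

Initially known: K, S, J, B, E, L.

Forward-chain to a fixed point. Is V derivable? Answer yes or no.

Round 1: R4 [B & E -> N]. New: N.
Round 2: R5 [N & S -> D]. New: D.
Round 3: R6 [D & E -> V]. New: V.
V appears in round 3, so it is derivable.

yes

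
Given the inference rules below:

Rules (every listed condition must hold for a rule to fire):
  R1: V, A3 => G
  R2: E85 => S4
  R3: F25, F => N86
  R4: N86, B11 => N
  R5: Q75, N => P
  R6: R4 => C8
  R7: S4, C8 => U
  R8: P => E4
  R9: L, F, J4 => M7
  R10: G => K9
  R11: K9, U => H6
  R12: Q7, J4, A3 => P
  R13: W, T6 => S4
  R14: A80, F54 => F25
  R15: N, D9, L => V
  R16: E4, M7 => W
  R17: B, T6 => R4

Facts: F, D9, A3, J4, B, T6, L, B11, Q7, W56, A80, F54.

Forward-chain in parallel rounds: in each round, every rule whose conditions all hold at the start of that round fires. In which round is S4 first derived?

4

Round 1: R9 [L, F, J4 => M7]; R12 [Q7, J4, A3 => P]; R14 [A80, F54 => F25]; R17 [B, T6 => R4]. New: M7, P, F25, R4.
Round 2: R3 [F25, F => N86]; R6 [R4 => C8]; R8 [P => E4]. New: N86, C8, E4.
Round 3: R4 [N86, B11 => N]; R16 [E4, M7 => W]. New: N, W.
Round 4: R13 [W, T6 => S4]; R15 [N, D9, L => V]. New: S4, V.
S4 first appears in round 4.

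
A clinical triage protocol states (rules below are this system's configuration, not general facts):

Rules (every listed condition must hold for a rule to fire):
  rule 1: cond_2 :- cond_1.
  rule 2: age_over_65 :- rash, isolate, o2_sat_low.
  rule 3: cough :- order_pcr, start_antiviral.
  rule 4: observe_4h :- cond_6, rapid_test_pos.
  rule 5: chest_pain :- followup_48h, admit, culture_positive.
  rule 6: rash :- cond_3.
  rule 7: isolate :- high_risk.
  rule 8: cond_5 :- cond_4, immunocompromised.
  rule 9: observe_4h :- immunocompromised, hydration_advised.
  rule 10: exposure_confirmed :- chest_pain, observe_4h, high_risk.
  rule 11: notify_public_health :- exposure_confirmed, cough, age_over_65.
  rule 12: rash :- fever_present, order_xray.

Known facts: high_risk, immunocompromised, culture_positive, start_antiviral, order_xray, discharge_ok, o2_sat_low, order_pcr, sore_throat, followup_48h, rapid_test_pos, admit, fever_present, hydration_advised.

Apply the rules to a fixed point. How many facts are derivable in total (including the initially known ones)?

22

[1] rule 3 [cough :- order_pcr, start_antiviral.]; rule 5 [chest_pain :- followup_48h, admit, culture_positive.]; rule 7 [isolate :- high_risk.]; rule 9 [observe_4h :- immunocompromised, hydration_advised.]; rule 12 [rash :- fever_present, order_xray.]. ⇒ new: cough, chest_pain, isolate, observe_4h, rash.
[2] rule 2 [age_over_65 :- rash, isolate, o2_sat_low.]; rule 10 [exposure_confirmed :- chest_pain, observe_4h, high_risk.]. ⇒ new: age_over_65, exposure_confirmed.
[3] rule 11 [notify_public_health :- exposure_confirmed, cough, age_over_65.]. ⇒ new: notify_public_health.
Closure: {admit, age_over_65, chest_pain, cough, culture_positive, discharge_ok, exposure_confirmed, fever_present, followup_48h, high_risk, hydration_advised, immunocompromised, isolate, notify_public_health, o2_sat_low, observe_4h, order_pcr, order_xray, rapid_test_pos, rash, sore_throat, start_antiviral} — 22 facts.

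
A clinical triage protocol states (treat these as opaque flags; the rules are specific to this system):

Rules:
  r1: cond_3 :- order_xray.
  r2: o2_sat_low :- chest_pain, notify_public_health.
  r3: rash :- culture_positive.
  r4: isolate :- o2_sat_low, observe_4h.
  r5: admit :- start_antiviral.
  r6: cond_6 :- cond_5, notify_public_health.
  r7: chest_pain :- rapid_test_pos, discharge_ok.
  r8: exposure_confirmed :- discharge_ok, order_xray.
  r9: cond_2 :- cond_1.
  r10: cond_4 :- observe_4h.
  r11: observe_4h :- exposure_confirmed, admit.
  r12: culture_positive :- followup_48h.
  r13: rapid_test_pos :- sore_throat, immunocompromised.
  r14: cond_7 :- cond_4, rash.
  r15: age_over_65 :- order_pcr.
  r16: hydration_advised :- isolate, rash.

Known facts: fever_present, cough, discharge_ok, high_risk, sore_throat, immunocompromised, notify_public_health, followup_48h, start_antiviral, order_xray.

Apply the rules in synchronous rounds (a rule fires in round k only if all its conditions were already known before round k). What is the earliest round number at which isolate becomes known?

4

[1] r1 [cond_3 :- order_xray.]; r5 [admit :- start_antiviral.]; r8 [exposure_confirmed :- discharge_ok, order_xray.]; r12 [culture_positive :- followup_48h.]; r13 [rapid_test_pos :- sore_throat, immunocompromised.]. ⇒ new: cond_3, admit, exposure_confirmed, culture_positive, rapid_test_pos.
[2] r3 [rash :- culture_positive.]; r7 [chest_pain :- rapid_test_pos, discharge_ok.]; r11 [observe_4h :- exposure_confirmed, admit.]. ⇒ new: rash, chest_pain, observe_4h.
[3] r2 [o2_sat_low :- chest_pain, notify_public_health.]; r10 [cond_4 :- observe_4h.]. ⇒ new: o2_sat_low, cond_4.
[4] r4 [isolate :- o2_sat_low, observe_4h.]; r14 [cond_7 :- cond_4, rash.]. ⇒ new: isolate, cond_7.
isolate first appears in round 4.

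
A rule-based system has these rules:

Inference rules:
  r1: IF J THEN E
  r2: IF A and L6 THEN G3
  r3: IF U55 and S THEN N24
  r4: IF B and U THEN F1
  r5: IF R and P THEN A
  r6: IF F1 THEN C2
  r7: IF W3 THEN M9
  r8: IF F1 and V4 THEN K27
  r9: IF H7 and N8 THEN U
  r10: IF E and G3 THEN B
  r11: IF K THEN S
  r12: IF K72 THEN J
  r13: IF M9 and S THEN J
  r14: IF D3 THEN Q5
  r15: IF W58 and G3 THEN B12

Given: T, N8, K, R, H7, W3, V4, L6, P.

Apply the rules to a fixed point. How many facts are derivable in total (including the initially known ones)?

20

Round 1 — r5, r7, r9, r11, derive A, M9, U, S.
Round 2 — r2, r13, derive G3, J.
Round 3 — r1, derive E.
Round 4 — r10, derive B.
Round 5 — r4, derive F1.
Round 6 — r6, r8, derive C2, K27.
Closure: {A, B, C2, E, F1, G3, H7, J, K, K27, L6, M9, N8, P, R, S, T, U, V4, W3} — 20 facts.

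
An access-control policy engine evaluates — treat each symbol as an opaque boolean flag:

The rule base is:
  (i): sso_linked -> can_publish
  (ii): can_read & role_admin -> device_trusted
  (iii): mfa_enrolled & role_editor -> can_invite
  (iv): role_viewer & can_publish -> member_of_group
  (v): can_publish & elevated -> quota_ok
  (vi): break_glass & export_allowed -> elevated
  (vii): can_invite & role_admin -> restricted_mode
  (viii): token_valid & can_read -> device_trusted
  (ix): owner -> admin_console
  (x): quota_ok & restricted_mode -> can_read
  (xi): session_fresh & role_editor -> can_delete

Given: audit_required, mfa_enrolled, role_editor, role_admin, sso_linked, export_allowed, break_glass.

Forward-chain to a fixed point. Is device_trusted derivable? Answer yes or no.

Round 1 — (i), (iii), (vi), derive can_publish, can_invite, elevated.
Round 2 — (v), (vii), derive quota_ok, restricted_mode.
Round 3 — (x), derive can_read.
Round 4 — (ii), derive device_trusted.
device_trusted appears in round 4, so it is derivable.

yes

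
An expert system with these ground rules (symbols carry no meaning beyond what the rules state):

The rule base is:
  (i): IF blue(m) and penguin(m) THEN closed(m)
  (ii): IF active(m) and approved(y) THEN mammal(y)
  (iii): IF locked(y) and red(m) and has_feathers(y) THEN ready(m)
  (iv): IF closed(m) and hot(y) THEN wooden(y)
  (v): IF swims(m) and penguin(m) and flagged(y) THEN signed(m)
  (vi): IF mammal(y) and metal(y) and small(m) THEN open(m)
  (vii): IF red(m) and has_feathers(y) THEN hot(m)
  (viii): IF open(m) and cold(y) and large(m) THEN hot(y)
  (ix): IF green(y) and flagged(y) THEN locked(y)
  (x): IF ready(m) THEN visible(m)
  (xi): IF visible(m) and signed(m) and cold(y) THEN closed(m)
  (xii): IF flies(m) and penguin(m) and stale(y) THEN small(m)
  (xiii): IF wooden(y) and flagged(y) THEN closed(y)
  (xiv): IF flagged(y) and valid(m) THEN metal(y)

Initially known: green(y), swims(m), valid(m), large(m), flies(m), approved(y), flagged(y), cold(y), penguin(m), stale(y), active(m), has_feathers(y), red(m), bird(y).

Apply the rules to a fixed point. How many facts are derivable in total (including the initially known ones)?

27

Round 1 — (ii), (v), (vii), (ix), (xii), (xiv), derive mammal(y), signed(m), hot(m), locked(y), small(m), metal(y).
Round 2 — (iii), (vi), derive ready(m), open(m).
Round 3 — (viii), (x), derive hot(y), visible(m).
Round 4 — (xi), derive closed(m).
Round 5 — (iv), derive wooden(y).
Round 6 — (xiii), derive closed(y).
Closure: {active(m), approved(y), bird(y), closed(m), closed(y), cold(y), flagged(y), flies(m), green(y), has_feathers(y), hot(m), hot(y), large(m), locked(y), mammal(y), metal(y), open(m), penguin(m), ready(m), red(m), signed(m), small(m), stale(y), swims(m), valid(m), visible(m), wooden(y)} — 27 facts.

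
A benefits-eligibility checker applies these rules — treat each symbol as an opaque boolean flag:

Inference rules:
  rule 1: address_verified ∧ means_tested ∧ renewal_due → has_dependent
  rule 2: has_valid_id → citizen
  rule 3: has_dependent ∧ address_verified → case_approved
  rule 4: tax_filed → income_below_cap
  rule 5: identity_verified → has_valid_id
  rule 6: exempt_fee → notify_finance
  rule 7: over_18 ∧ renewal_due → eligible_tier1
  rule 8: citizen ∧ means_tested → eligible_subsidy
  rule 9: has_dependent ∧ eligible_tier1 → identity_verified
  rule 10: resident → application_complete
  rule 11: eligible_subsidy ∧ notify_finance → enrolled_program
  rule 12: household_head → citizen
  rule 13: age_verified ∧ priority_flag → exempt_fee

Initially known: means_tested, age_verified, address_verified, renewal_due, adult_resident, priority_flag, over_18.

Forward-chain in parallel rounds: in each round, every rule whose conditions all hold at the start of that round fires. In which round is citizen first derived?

Round 1: rule 1 [address_verified ∧ means_tested ∧ renewal_due → has_dependent]; rule 7 [over_18 ∧ renewal_due → eligible_tier1]; rule 13 [age_verified ∧ priority_flag → exempt_fee]. Adds has_dependent, eligible_tier1, exempt_fee.
Round 2: rule 3 [has_dependent ∧ address_verified → case_approved]; rule 6 [exempt_fee → notify_finance]; rule 9 [has_dependent ∧ eligible_tier1 → identity_verified]. Adds case_approved, notify_finance, identity_verified.
Round 3: rule 5 [identity_verified → has_valid_id]. Adds has_valid_id.
Round 4: rule 2 [has_valid_id → citizen]. Adds citizen.
citizen first appears in round 4.

4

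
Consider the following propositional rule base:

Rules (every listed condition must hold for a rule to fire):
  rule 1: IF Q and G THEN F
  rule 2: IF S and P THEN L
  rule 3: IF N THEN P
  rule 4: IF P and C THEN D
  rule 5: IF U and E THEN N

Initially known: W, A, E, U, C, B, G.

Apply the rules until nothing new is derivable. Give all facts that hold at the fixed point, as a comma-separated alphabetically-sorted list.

A, B, C, D, E, G, N, P, U, W

Round 1 fires rule 5, giving N.
Round 2 fires rule 3, giving P.
Round 3 fires rule 4, giving D.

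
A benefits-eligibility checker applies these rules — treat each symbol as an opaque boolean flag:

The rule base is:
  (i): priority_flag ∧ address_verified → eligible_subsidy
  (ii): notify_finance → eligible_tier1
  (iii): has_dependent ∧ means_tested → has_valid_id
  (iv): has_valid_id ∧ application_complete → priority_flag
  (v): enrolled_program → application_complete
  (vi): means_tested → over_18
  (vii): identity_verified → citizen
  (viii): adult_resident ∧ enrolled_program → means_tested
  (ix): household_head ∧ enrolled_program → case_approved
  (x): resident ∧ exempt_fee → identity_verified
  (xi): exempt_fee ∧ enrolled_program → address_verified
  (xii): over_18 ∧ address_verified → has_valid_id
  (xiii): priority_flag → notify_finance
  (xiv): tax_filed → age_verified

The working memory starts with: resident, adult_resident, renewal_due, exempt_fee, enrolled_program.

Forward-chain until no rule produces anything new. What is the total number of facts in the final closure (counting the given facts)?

16

Round 1 fires (v), (viii), (x), (xi), giving application_complete, means_tested, identity_verified, address_verified.
Round 2 fires (vi), (vii), giving over_18, citizen.
Round 3 fires (xii), giving has_valid_id.
Round 4 fires (iv), giving priority_flag.
Round 5 fires (i), (xiii), giving eligible_subsidy, notify_finance.
Round 6 fires (ii), giving eligible_tier1.
Closure: {address_verified, adult_resident, application_complete, citizen, eligible_subsidy, eligible_tier1, enrolled_program, exempt_fee, has_valid_id, identity_verified, means_tested, notify_finance, over_18, priority_flag, renewal_due, resident} — 16 facts.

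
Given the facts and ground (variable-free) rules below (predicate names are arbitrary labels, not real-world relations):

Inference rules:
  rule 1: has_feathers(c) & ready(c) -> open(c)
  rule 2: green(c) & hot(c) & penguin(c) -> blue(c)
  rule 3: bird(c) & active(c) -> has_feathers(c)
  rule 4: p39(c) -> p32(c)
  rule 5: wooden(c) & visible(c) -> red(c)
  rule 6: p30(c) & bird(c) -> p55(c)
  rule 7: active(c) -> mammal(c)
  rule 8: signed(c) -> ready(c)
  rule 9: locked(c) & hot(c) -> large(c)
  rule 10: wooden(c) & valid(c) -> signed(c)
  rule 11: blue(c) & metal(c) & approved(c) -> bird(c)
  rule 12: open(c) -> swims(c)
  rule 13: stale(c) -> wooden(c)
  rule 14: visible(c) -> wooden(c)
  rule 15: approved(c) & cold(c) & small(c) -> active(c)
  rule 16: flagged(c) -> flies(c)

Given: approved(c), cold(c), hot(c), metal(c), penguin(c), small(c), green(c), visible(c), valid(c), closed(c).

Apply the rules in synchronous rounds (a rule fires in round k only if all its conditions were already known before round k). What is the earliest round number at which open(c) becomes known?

4

[1] rule 2 [green(c) & hot(c) & penguin(c) -> blue(c)]; rule 14 [visible(c) -> wooden(c)]; rule 15 [approved(c) & cold(c) & small(c) -> active(c)]. ⇒ new: blue(c), wooden(c), active(c).
[2] rule 5 [wooden(c) & visible(c) -> red(c)]; rule 7 [active(c) -> mammal(c)]; rule 10 [wooden(c) & valid(c) -> signed(c)]; rule 11 [blue(c) & metal(c) & approved(c) -> bird(c)]. ⇒ new: red(c), mammal(c), signed(c), bird(c).
[3] rule 3 [bird(c) & active(c) -> has_feathers(c)]; rule 8 [signed(c) -> ready(c)]. ⇒ new: has_feathers(c), ready(c).
[4] rule 1 [has_feathers(c) & ready(c) -> open(c)]. ⇒ new: open(c).
open(c) first appears in round 4.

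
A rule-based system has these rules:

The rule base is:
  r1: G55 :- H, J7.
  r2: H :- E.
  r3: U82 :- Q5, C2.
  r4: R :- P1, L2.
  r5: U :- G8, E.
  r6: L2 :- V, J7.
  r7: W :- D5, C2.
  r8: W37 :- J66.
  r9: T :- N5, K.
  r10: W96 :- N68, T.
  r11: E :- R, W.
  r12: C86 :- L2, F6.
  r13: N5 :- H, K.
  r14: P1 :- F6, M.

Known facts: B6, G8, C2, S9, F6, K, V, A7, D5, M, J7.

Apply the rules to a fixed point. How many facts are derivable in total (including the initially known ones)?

Round 1 fires r6, r7, r14, giving L2, W, P1.
Round 2 fires r4, r12, giving R, C86.
Round 3 fires r11, giving E.
Round 4 fires r2, r5, giving H, U.
Round 5 fires r1, r13, giving G55, N5.
Round 6 fires r9, giving T.
Closure: {A7, B6, C2, C86, D5, E, F6, G55, G8, H, J7, K, L2, M, N5, P1, R, S9, T, U, V, W} — 22 facts.

22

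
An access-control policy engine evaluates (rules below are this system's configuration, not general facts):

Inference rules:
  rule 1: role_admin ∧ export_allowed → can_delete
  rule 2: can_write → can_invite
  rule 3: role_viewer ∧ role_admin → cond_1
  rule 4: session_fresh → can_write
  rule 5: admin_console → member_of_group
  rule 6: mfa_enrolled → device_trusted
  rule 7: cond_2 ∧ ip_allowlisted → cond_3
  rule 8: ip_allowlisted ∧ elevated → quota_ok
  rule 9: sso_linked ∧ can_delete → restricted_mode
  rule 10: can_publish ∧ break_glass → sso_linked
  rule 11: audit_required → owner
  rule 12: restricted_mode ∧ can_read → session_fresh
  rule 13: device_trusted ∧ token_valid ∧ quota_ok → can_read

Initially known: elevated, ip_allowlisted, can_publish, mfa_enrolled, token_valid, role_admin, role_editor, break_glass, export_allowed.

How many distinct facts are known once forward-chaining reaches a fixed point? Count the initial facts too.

18

[1] rule 1 [role_admin ∧ export_allowed → can_delete]; rule 6 [mfa_enrolled → device_trusted]; rule 8 [ip_allowlisted ∧ elevated → quota_ok]; rule 10 [can_publish ∧ break_glass → sso_linked]. ⇒ new: can_delete, device_trusted, quota_ok, sso_linked.
[2] rule 9 [sso_linked ∧ can_delete → restricted_mode]; rule 13 [device_trusted ∧ token_valid ∧ quota_ok → can_read]. ⇒ new: restricted_mode, can_read.
[3] rule 12 [restricted_mode ∧ can_read → session_fresh]. ⇒ new: session_fresh.
[4] rule 4 [session_fresh → can_write]. ⇒ new: can_write.
[5] rule 2 [can_write → can_invite]. ⇒ new: can_invite.
Closure: {break_glass, can_delete, can_invite, can_publish, can_read, can_write, device_trusted, elevated, export_allowed, ip_allowlisted, mfa_enrolled, quota_ok, restricted_mode, role_admin, role_editor, session_fresh, sso_linked, token_valid} — 18 facts.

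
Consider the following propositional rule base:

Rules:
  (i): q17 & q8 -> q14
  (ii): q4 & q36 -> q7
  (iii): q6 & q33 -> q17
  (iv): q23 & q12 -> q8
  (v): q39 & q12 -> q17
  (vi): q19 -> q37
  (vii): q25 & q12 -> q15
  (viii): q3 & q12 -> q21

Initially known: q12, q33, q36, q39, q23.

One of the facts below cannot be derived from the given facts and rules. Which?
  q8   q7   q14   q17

Round 1 — (iv), (v), derive q8, q17.
Round 2 — (i), derive q14.
Derived: q17 (round 1), q14 (round 2), q8 (round 1). q7 never appears in any round.

q7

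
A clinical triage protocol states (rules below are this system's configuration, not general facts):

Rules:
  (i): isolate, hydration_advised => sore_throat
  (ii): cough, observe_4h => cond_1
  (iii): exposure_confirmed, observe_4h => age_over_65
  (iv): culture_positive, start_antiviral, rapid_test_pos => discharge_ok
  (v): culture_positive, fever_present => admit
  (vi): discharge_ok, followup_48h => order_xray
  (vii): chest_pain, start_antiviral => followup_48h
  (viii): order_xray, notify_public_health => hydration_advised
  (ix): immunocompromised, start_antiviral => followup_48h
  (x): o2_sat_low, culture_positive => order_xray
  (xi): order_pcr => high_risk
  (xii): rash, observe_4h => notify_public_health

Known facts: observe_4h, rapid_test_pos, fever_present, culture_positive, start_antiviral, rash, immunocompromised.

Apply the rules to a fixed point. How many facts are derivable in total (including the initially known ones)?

13

Round 1 — (iv), (v), (ix), (xii), derive discharge_ok, admit, followup_48h, notify_public_health.
Round 2 — (vi), derive order_xray.
Round 3 — (viii), derive hydration_advised.
Closure: {admit, culture_positive, discharge_ok, fever_present, followup_48h, hydration_advised, immunocompromised, notify_public_health, observe_4h, order_xray, rapid_test_pos, rash, start_antiviral} — 13 facts.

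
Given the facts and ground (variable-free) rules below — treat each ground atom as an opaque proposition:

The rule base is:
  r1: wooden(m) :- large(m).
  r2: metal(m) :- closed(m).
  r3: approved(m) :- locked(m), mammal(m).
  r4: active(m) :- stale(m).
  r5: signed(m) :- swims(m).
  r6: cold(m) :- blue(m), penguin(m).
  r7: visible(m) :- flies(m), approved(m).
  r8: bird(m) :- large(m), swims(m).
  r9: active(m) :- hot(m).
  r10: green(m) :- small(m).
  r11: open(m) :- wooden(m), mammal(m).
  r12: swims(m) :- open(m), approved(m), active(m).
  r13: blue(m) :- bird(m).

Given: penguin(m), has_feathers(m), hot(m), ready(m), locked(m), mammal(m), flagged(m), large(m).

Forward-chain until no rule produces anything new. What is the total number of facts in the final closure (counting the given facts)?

Round 1 — r1, r3, r9, derive wooden(m), approved(m), active(m).
Round 2 — r11, derive open(m).
Round 3 — r12, derive swims(m).
Round 4 — r5, r8, derive signed(m), bird(m).
Round 5 — r13, derive blue(m).
Round 6 — r6, derive cold(m).
Closure: {active(m), approved(m), bird(m), blue(m), cold(m), flagged(m), has_feathers(m), hot(m), large(m), locked(m), mammal(m), open(m), penguin(m), ready(m), signed(m), swims(m), wooden(m)} — 17 facts.

17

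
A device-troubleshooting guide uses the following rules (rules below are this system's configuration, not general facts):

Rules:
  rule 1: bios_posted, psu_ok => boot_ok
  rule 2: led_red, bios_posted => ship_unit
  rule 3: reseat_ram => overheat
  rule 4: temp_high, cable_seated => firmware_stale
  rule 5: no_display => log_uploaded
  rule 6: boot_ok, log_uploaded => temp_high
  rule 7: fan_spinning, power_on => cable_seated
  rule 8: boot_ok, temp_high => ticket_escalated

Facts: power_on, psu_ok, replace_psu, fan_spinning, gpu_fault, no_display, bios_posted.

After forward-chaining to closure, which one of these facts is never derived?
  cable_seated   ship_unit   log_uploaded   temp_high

ship_unit

Round 1 fires rule 1, rule 5, rule 7, giving boot_ok, log_uploaded, cable_seated.
Round 2 fires rule 6, giving temp_high.
Round 3 fires rule 4, rule 8, giving firmware_stale, ticket_escalated.
Derived: temp_high (round 2), log_uploaded (round 1), cable_seated (round 1). ship_unit never appears in any round.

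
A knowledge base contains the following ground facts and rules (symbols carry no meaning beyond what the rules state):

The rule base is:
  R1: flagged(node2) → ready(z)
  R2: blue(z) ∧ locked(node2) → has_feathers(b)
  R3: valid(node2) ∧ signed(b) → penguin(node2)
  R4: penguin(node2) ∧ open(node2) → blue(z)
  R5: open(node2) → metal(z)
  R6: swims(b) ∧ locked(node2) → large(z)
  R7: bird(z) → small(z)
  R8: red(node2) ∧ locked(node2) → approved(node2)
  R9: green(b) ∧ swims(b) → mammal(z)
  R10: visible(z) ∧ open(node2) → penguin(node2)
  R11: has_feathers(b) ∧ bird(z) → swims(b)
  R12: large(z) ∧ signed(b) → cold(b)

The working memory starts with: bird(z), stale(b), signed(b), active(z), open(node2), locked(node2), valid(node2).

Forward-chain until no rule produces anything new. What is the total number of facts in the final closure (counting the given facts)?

15

Round 1 fires R3, R5, R7, giving penguin(node2), metal(z), small(z).
Round 2 fires R4, giving blue(z).
Round 3 fires R2, giving has_feathers(b).
Round 4 fires R11, giving swims(b).
Round 5 fires R6, giving large(z).
Round 6 fires R12, giving cold(b).
Closure: {active(z), bird(z), blue(z), cold(b), has_feathers(b), large(z), locked(node2), metal(z), open(node2), penguin(node2), signed(b), small(z), stale(b), swims(b), valid(node2)} — 15 facts.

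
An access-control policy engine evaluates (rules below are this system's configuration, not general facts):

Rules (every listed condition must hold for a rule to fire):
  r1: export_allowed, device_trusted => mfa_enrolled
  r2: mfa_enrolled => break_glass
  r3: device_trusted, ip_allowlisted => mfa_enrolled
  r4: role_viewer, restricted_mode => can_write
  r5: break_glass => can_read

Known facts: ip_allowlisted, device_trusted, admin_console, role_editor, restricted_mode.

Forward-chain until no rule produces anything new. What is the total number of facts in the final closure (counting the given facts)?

[1] r3 [device_trusted, ip_allowlisted => mfa_enrolled]. ⇒ new: mfa_enrolled.
[2] r2 [mfa_enrolled => break_glass]. ⇒ new: break_glass.
[3] r5 [break_glass => can_read]. ⇒ new: can_read.
Closure: {admin_console, break_glass, can_read, device_trusted, ip_allowlisted, mfa_enrolled, restricted_mode, role_editor} — 8 facts.

8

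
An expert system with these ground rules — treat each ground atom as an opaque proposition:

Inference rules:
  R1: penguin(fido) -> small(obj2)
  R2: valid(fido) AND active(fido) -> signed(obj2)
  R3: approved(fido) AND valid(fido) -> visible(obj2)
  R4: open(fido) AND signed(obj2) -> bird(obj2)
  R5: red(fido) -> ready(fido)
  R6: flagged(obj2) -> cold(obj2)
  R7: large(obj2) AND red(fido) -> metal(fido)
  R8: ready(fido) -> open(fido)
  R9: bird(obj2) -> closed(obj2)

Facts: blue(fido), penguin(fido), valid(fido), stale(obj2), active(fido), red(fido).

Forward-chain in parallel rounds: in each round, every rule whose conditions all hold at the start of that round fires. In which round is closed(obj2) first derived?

4

Round 1 — R1, R2, R5, derive small(obj2), signed(obj2), ready(fido).
Round 2 — R8, derive open(fido).
Round 3 — R4, derive bird(obj2).
Round 4 — R9, derive closed(obj2).
closed(obj2) first appears in round 4.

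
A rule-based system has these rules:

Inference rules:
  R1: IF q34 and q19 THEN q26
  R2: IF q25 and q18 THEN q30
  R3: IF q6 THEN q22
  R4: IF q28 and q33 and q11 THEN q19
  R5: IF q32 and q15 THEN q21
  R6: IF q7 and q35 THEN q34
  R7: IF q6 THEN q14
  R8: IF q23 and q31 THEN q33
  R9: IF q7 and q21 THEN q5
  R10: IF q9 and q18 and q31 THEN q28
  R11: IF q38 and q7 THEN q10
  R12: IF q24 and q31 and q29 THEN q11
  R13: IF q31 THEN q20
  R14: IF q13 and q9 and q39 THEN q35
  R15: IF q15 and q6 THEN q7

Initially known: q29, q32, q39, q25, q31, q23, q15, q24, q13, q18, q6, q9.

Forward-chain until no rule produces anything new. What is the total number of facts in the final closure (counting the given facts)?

26

Round 1 — R2, R3, R5, R7, R8, R10, R12, R13, R14, R15, derive q30, q22, q21, q14, q33, q28, q11, q20, q35, q7.
Round 2 — R4, R6, R9, derive q19, q34, q5.
Round 3 — R1, derive q26.
Closure: {q11, q13, q14, q15, q18, q19, q20, q21, q22, q23, q24, q25, q26, q28, q29, q30, q31, q32, q33, q34, q35, q39, q5, q6, q7, q9} — 26 facts.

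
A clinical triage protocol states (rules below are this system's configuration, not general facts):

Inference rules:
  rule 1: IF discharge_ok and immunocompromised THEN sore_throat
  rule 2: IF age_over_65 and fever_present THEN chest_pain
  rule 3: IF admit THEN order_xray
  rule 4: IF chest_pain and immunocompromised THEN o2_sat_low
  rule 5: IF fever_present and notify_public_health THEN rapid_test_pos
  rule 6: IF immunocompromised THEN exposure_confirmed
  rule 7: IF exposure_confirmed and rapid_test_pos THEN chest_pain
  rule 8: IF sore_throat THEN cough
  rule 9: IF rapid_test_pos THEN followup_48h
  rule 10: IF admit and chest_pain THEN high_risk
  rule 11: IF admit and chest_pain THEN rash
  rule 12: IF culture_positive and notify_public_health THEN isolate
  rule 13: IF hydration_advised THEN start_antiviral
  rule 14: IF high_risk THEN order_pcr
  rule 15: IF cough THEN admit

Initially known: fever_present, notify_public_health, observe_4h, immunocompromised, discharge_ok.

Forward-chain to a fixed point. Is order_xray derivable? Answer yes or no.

yes

Round 1: rule 1 [IF discharge_ok and immunocompromised THEN sore_throat]; rule 5 [IF fever_present and notify_public_health THEN rapid_test_pos]; rule 6 [IF immunocompromised THEN exposure_confirmed]. Adds sore_throat, rapid_test_pos, exposure_confirmed.
Round 2: rule 7 [IF exposure_confirmed and rapid_test_pos THEN chest_pain]; rule 8 [IF sore_throat THEN cough]; rule 9 [IF rapid_test_pos THEN followup_48h]. Adds chest_pain, cough, followup_48h.
Round 3: rule 4 [IF chest_pain and immunocompromised THEN o2_sat_low]; rule 15 [IF cough THEN admit]. Adds o2_sat_low, admit.
Round 4: rule 3 [IF admit THEN order_xray]; rule 10 [IF admit and chest_pain THEN high_risk]; rule 11 [IF admit and chest_pain THEN rash]. Adds order_xray, high_risk, rash.
Round 5: rule 14 [IF high_risk THEN order_pcr]. Adds order_pcr.
order_xray appears in round 4, so it is derivable.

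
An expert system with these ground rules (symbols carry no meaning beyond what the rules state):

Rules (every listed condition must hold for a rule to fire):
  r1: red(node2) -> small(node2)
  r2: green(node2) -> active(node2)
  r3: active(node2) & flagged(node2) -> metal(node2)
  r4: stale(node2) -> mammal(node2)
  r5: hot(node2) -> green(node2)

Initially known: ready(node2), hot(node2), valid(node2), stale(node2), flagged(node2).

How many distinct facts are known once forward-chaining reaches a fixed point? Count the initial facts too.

9

Round 1: r4 [stale(node2) -> mammal(node2)]; r5 [hot(node2) -> green(node2)]. Adds mammal(node2), green(node2).
Round 2: r2 [green(node2) -> active(node2)]. Adds active(node2).
Round 3: r3 [active(node2) & flagged(node2) -> metal(node2)]. Adds metal(node2).
Closure: {active(node2), flagged(node2), green(node2), hot(node2), mammal(node2), metal(node2), ready(node2), stale(node2), valid(node2)} — 9 facts.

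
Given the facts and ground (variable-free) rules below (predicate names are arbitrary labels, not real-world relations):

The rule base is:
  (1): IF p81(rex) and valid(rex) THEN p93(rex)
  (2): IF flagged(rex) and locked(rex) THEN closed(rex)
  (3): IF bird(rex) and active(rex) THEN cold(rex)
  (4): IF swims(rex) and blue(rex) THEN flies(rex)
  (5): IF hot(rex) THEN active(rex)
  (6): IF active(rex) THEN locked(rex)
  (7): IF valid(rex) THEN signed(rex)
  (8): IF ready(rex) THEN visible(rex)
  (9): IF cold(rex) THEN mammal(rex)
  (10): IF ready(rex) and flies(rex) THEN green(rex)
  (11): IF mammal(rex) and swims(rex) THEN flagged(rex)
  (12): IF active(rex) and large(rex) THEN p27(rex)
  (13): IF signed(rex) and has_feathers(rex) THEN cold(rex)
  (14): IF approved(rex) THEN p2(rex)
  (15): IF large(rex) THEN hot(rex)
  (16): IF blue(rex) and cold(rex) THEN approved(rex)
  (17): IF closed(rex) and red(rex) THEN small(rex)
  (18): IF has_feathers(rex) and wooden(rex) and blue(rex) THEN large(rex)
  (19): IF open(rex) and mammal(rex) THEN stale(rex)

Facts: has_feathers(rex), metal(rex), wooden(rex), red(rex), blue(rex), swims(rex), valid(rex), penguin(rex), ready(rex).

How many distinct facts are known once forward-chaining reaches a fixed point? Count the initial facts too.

25

[1] (4) [IF swims(rex) and blue(rex) THEN flies(rex)]; (7) [IF valid(rex) THEN signed(rex)]; (8) [IF ready(rex) THEN visible(rex)]; (18) [IF has_feathers(rex) and wooden(rex) and blue(rex) THEN large(rex)]. ⇒ new: flies(rex), signed(rex), visible(rex), large(rex).
[2] (10) [IF ready(rex) and flies(rex) THEN green(rex)]; (13) [IF signed(rex) and has_feathers(rex) THEN cold(rex)]; (15) [IF large(rex) THEN hot(rex)]. ⇒ new: green(rex), cold(rex), hot(rex).
[3] (5) [IF hot(rex) THEN active(rex)]; (9) [IF cold(rex) THEN mammal(rex)]; (16) [IF blue(rex) and cold(rex) THEN approved(rex)]. ⇒ new: active(rex), mammal(rex), approved(rex).
[4] (6) [IF active(rex) THEN locked(rex)]; (11) [IF mammal(rex) and swims(rex) THEN flagged(rex)]; (12) [IF active(rex) and large(rex) THEN p27(rex)]; (14) [IF approved(rex) THEN p2(rex)]. ⇒ new: locked(rex), flagged(rex), p27(rex), p2(rex).
[5] (2) [IF flagged(rex) and locked(rex) THEN closed(rex)]. ⇒ new: closed(rex).
[6] (17) [IF closed(rex) and red(rex) THEN small(rex)]. ⇒ new: small(rex).
Closure: {active(rex), approved(rex), blue(rex), closed(rex), cold(rex), flagged(rex), flies(rex), green(rex), has_feathers(rex), hot(rex), large(rex), locked(rex), mammal(rex), metal(rex), p2(rex), p27(rex), penguin(rex), ready(rex), red(rex), signed(rex), small(rex), swims(rex), valid(rex), visible(rex), wooden(rex)} — 25 facts.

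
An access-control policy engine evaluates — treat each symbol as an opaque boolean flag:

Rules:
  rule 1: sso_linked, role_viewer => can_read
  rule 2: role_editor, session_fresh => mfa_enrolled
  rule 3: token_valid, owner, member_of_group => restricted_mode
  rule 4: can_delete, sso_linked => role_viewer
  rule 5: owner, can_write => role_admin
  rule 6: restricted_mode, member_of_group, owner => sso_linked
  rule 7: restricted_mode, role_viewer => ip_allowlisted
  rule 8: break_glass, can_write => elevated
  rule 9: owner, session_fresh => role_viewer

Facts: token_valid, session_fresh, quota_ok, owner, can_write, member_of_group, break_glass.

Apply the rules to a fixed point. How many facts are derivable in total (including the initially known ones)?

Round 1: rule 3 [token_valid, owner, member_of_group => restricted_mode]; rule 5 [owner, can_write => role_admin]; rule 8 [break_glass, can_write => elevated]; rule 9 [owner, session_fresh => role_viewer]. New: restricted_mode, role_admin, elevated, role_viewer.
Round 2: rule 6 [restricted_mode, member_of_group, owner => sso_linked]; rule 7 [restricted_mode, role_viewer => ip_allowlisted]. New: sso_linked, ip_allowlisted.
Round 3: rule 1 [sso_linked, role_viewer => can_read]. New: can_read.
Closure: {break_glass, can_read, can_write, elevated, ip_allowlisted, member_of_group, owner, quota_ok, restricted_mode, role_admin, role_viewer, session_fresh, sso_linked, token_valid} — 14 facts.

14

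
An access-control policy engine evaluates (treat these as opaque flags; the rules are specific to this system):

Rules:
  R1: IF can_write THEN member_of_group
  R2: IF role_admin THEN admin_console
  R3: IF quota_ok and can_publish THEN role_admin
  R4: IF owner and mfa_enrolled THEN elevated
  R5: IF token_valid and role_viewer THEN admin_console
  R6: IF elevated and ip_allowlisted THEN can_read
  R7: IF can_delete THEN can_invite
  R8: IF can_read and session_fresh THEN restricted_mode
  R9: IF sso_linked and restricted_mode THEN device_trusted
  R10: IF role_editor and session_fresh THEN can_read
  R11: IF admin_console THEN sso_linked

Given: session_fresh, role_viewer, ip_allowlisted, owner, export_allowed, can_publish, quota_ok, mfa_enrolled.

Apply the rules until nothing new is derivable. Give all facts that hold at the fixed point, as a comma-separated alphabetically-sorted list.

Round 1: R3 [IF quota_ok and can_publish THEN role_admin]; R4 [IF owner and mfa_enrolled THEN elevated]. Adds role_admin, elevated.
Round 2: R2 [IF role_admin THEN admin_console]; R6 [IF elevated and ip_allowlisted THEN can_read]. Adds admin_console, can_read.
Round 3: R8 [IF can_read and session_fresh THEN restricted_mode]; R11 [IF admin_console THEN sso_linked]. Adds restricted_mode, sso_linked.
Round 4: R9 [IF sso_linked and restricted_mode THEN device_trusted]. Adds device_trusted.

admin_console, can_publish, can_read, device_trusted, elevated, export_allowed, ip_allowlisted, mfa_enrolled, owner, quota_ok, restricted_mode, role_admin, role_viewer, session_fresh, sso_linked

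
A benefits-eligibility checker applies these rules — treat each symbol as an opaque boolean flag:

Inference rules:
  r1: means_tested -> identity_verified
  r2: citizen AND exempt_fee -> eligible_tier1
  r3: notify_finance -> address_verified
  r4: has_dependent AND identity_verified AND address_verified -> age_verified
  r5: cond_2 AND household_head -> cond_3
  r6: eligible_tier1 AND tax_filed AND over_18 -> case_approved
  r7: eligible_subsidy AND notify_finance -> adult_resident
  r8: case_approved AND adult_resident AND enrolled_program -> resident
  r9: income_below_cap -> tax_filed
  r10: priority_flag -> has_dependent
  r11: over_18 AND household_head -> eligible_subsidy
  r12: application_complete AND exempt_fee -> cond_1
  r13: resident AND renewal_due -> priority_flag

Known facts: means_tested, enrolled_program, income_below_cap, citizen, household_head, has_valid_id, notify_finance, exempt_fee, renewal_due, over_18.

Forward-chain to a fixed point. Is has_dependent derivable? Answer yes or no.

yes

Round 1 — r1, r2, r3, r9, r11, derive identity_verified, eligible_tier1, address_verified, tax_filed, eligible_subsidy.
Round 2 — r6, r7, derive case_approved, adult_resident.
Round 3 — r8, derive resident.
Round 4 — r13, derive priority_flag.
Round 5 — r10, derive has_dependent.
Round 6 — r4, derive age_verified.
has_dependent appears in round 5, so it is derivable.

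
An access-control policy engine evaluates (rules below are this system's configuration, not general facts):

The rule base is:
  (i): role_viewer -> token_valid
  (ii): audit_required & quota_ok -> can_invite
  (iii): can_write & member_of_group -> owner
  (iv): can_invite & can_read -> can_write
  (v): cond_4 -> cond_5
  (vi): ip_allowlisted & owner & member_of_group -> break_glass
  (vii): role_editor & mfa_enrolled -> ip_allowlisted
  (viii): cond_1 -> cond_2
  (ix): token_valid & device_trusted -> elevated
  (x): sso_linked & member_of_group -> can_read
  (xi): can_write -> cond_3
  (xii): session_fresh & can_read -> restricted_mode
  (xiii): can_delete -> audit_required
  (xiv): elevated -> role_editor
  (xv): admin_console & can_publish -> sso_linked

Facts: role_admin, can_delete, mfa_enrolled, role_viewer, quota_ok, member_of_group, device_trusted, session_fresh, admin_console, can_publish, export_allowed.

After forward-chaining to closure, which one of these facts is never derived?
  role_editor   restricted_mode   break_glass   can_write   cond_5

cond_5

Round 1 — (i), (xiii), (xv), derive token_valid, audit_required, sso_linked.
Round 2 — (ii), (ix), (x), derive can_invite, elevated, can_read.
Round 3 — (iv), (xii), (xiv), derive can_write, restricted_mode, role_editor.
Round 4 — (iii), (vii), (xi), derive owner, ip_allowlisted, cond_3.
Round 5 — (vi), derive break_glass.
Derived: break_glass (round 5), restricted_mode (round 3), role_editor (round 3), can_write (round 3). cond_5 never appears in any round.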